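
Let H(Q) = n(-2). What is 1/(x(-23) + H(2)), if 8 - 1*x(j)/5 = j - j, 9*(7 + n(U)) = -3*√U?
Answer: 297/9803 + 3*I*√2/9803 ≈ 0.030297 + 0.00043279*I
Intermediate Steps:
n(U) = -7 - √U/3 (n(U) = -7 + (-3*√U)/9 = -7 - √U/3)
x(j) = 40 (x(j) = 40 - 5*(j - j) = 40 - 5*0 = 40 + 0 = 40)
H(Q) = -7 - I*√2/3
1/(x(-23) + H(2)) = 1/(40 + (-7 - I*√2/3)) = 1/(33 - I*√2/3)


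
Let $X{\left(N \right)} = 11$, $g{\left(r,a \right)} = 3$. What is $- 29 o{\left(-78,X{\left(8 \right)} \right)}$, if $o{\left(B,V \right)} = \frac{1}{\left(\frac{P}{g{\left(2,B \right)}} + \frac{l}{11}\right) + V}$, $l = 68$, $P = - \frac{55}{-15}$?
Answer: $- \frac{2871}{1822} \approx -1.5757$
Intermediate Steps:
$P = \frac{11}{3}$ ($P = \left(-55\right) \left(- \frac{1}{15}\right) = \frac{11}{3} \approx 3.6667$)
$o{\left(B,V \right)} = \frac{1}{\frac{733}{99} + V}$ ($o{\left(B,V \right)} = \frac{1}{\left(\frac{11}{3 \cdot 3} + \frac{68}{11}\right) + V} = \frac{1}{\left(\frac{11}{3} \cdot \frac{1}{3} + 68 \cdot \frac{1}{11}\right) + V} = \frac{1}{\left(\frac{11}{9} + \frac{68}{11}\right) + V} = \frac{1}{\frac{733}{99} + V}$)
$- 29 o{\left(-78,X{\left(8 \right)} \right)} = - 29 \frac{99}{733 + 99 \cdot 11} = - 29 \frac{99}{733 + 1089} = - 29 \cdot \frac{99}{1822} = - 29 \cdot 99 \cdot \frac{1}{1822} = \left(-29\right) \frac{99}{1822} = - \frac{2871}{1822}$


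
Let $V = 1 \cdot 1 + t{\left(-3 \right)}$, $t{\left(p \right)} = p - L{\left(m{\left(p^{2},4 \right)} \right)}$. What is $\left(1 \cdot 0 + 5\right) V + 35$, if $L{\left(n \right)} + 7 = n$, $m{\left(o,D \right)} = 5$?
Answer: $35$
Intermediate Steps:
$L{\left(n \right)} = -7 + n$
$t{\left(p \right)} = 2 + p$ ($t{\left(p \right)} = p - \left(-7 + 5\right) = p - -2 = p + 2 = 2 + p$)
$V = 0$ ($V = 1 \cdot 1 + \left(2 - 3\right) = 1 - 1 = 0$)
$\left(1 \cdot 0 + 5\right) V + 35 = \left(1 \cdot 0 + 5\right) 0 + 35 = \left(0 + 5\right) 0 + 35 = 5 \cdot 0 + 35 = 0 + 35 = 35$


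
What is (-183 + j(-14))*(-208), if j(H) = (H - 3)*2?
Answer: 45136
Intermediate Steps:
j(H) = -6 + 2*H (j(H) = (-3 + H)*2 = -6 + 2*H)
(-183 + j(-14))*(-208) = (-183 + (-6 + 2*(-14)))*(-208) = (-183 + (-6 - 28))*(-208) = (-183 - 34)*(-208) = -217*(-208) = 45136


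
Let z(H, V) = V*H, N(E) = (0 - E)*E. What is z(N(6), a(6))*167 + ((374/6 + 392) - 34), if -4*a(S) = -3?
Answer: -12266/3 ≈ -4088.7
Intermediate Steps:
N(E) = -E² (N(E) = (-E)*E = -E²)
a(S) = ¾ (a(S) = -¼*(-3) = ¾)
z(H, V) = H*V
z(N(6), a(6))*167 + ((374/6 + 392) - 34) = (-1*6²*(¾))*167 + ((374/6 + 392) - 34) = (-1*36*(¾))*167 + ((374*(⅙) + 392) - 34) = -36*¾*167 + ((187/3 + 392) - 34) = -27*167 + (1363/3 - 34) = -4509 + 1261/3 = -12266/3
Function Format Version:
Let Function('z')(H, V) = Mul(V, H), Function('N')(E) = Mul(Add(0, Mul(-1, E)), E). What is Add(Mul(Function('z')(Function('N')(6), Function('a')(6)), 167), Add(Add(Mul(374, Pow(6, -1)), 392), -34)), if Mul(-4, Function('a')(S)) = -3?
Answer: Rational(-12266, 3) ≈ -4088.7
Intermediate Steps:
Function('N')(E) = Mul(-1, Pow(E, 2)) (Function('N')(E) = Mul(Mul(-1, E), E) = Mul(-1, Pow(E, 2)))
Function('a')(S) = Rational(3, 4) (Function('a')(S) = Mul(Rational(-1, 4), -3) = Rational(3, 4))
Function('z')(H, V) = Mul(H, V)
Add(Mul(Function('z')(Function('N')(6), Function('a')(6)), 167), Add(Add(Mul(374, Pow(6, -1)), 392), -34)) = Add(Mul(Mul(Mul(-1, Pow(6, 2)), Rational(3, 4)), 167), Add(Add(Mul(374, Pow(6, -1)), 392), -34)) = Add(Mul(Mul(Mul(-1, 36), Rational(3, 4)), 167), Add(Add(Mul(374, Rational(1, 6)), 392), -34)) = Add(Mul(Mul(-36, Rational(3, 4)), 167), Add(Add(Rational(187, 3), 392), -34)) = Add(Mul(-27, 167), Add(Rational(1363, 3), -34)) = Add(-4509, Rational(1261, 3)) = Rational(-12266, 3)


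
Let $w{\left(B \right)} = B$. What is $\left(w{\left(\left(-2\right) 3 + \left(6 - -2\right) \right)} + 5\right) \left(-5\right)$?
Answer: $-35$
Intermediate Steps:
$\left(w{\left(\left(-2\right) 3 + \left(6 - -2\right) \right)} + 5\right) \left(-5\right) = \left(\left(\left(-2\right) 3 + \left(6 - -2\right)\right) + 5\right) \left(-5\right) = \left(\left(-6 + \left(6 + 2\right)\right) + 5\right) \left(-5\right) = \left(\left(-6 + 8\right) + 5\right) \left(-5\right) = \left(2 + 5\right) \left(-5\right) = 7 \left(-5\right) = -35$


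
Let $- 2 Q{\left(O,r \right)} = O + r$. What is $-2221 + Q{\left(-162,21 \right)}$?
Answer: $- \frac{4301}{2} \approx -2150.5$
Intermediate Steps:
$Q{\left(O,r \right)} = - \frac{O}{2} - \frac{r}{2}$ ($Q{\left(O,r \right)} = - \frac{O + r}{2} = - \frac{O}{2} - \frac{r}{2}$)
$-2221 + Q{\left(-162,21 \right)} = -2221 - - \frac{141}{2} = -2221 + \left(81 - \frac{21}{2}\right) = -2221 + \frac{141}{2} = - \frac{4301}{2}$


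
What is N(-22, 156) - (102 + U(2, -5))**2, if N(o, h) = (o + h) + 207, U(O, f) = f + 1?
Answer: -9263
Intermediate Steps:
U(O, f) = 1 + f
N(o, h) = 207 + h + o (N(o, h) = (h + o) + 207 = 207 + h + o)
N(-22, 156) - (102 + U(2, -5))**2 = (207 + 156 - 22) - (102 + (1 - 5))**2 = 341 - (102 - 4)**2 = 341 - 1*98**2 = 341 - 1*9604 = 341 - 9604 = -9263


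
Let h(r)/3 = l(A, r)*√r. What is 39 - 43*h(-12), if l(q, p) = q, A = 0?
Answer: 39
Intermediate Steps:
h(r) = 0 (h(r) = 3*(0*√r) = 3*0 = 0)
39 - 43*h(-12) = 39 - 43*0 = 39 + 0 = 39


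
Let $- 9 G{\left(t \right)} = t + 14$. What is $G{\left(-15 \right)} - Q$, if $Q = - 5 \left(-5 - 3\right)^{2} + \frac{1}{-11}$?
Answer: $\frac{31700}{99} \approx 320.2$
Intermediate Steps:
$G{\left(t \right)} = - \frac{14}{9} - \frac{t}{9}$ ($G{\left(t \right)} = - \frac{t + 14}{9} = - \frac{14 + t}{9} = - \frac{14}{9} - \frac{t}{9}$)
$Q = - \frac{3521}{11}$ ($Q = - 5 \left(-8\right)^{2} - \frac{1}{11} = \left(-5\right) 64 - \frac{1}{11} = -320 - \frac{1}{11} = - \frac{3521}{11} \approx -320.09$)
$G{\left(-15 \right)} - Q = \left(- \frac{14}{9} - - \frac{5}{3}\right) - - \frac{3521}{11} = \left(- \frac{14}{9} + \frac{5}{3}\right) + \frac{3521}{11} = \frac{1}{9} + \frac{3521}{11} = \frac{31700}{99}$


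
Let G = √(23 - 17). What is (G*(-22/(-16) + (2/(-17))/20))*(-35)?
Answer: -6517*√6/136 ≈ -117.38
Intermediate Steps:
G = √6 ≈ 2.4495
(G*(-22/(-16) + (2/(-17))/20))*(-35) = (√6*(-22/(-16) + (2/(-17))/20))*(-35) = (√6*(-22*(-1/16) + (2*(-1/17))*(1/20)))*(-35) = (√6*(11/8 - 2/17*1/20))*(-35) = (√6*(11/8 - 1/170))*(-35) = (√6*(931/680))*(-35) = (931*√6/680)*(-35) = -6517*√6/136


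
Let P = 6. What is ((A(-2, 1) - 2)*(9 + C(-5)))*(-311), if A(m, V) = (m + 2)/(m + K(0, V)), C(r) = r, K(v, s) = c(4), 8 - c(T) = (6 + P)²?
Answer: 2488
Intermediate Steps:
c(T) = -136 (c(T) = 8 - (6 + 6)² = 8 - 1*12² = 8 - 1*144 = 8 - 144 = -136)
K(v, s) = -136
A(m, V) = (2 + m)/(-136 + m) (A(m, V) = (m + 2)/(m - 136) = (2 + m)/(-136 + m))
((A(-2, 1) - 2)*(9 + C(-5)))*(-311) = (((2 - 2)/(-136 - 2) - 2)*(9 - 5))*(-311) = ((0/(-138) - 2)*4)*(-311) = ((-1/138*0 - 2)*4)*(-311) = ((0 - 2)*4)*(-311) = -2*4*(-311) = -8*(-311) = 2488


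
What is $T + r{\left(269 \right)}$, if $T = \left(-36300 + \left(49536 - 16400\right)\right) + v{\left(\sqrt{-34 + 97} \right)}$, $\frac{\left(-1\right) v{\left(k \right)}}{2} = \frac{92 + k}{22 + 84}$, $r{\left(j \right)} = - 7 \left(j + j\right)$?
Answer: $- \frac{367382}{53} - \frac{3 \sqrt{7}}{53} \approx -6931.9$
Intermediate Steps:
$r{\left(j \right)} = - 14 j$ ($r{\left(j \right)} = - 7 \cdot 2 j = - 14 j$)
$v{\left(k \right)} = - \frac{92}{53} - \frac{k}{53}$ ($v{\left(k \right)} = - 2 \frac{92 + k}{22 + 84} = - 2 \frac{92 + k}{106} = - 2 \left(92 + k\right) \frac{1}{106} = - 2 \left(\frac{46}{53} + \frac{k}{106}\right) = - \frac{92}{53} - \frac{k}{53}$)
$T = - \frac{167784}{53} - \frac{3 \sqrt{7}}{53}$ ($T = \left(-36300 + \left(49536 - 16400\right)\right) - \left(\frac{92}{53} + \frac{\sqrt{-34 + 97}}{53}\right) = \left(-36300 + 33136\right) - \left(\frac{92}{53} + \frac{\sqrt{63}}{53}\right) = -3164 - \left(\frac{92}{53} + \frac{3 \sqrt{7}}{53}\right) = - \frac{167784}{53} - \frac{3 \sqrt{7}}{53} \approx -3165.9$)
$T + r{\left(269 \right)} = \left(- \frac{167784}{53} - \frac{3 \sqrt{7}}{53}\right) - 3766 = - \frac{367382}{53} - \frac{3 \sqrt{7}}{53}$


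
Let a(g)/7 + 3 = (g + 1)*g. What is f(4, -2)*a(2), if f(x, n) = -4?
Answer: -84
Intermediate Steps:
a(g) = -21 + 7*g*(1 + g) (a(g) = -21 + 7*((g + 1)*g) = -21 + 7*((1 + g)*g) = -21 + 7*(g*(1 + g)) = -21 + 7*g*(1 + g))
f(4, -2)*a(2) = -4*(-21 + 7*2 + 7*2²) = -4*(-21 + 14 + 7*4) = -4*(-21 + 14 + 28) = -4*21 = -84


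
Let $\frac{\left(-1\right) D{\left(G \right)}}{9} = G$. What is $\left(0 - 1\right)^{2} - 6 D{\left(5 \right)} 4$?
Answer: $1081$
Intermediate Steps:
$D{\left(G \right)} = - 9 G$
$\left(0 - 1\right)^{2} - 6 D{\left(5 \right)} 4 = \left(0 - 1\right)^{2} - 6 \left(-9\right) 5 \cdot 4 = \left(-1\right)^{2} - 6 \left(\left(-45\right) 4\right) = 1 - -1080 = 1 + 1080 = 1081$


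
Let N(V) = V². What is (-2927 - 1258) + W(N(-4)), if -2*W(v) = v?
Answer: -4193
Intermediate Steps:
W(v) = -v/2
(-2927 - 1258) + W(N(-4)) = (-2927 - 1258) - ½*(-4)² = -4185 - ½*16 = -4185 - 8 = -4193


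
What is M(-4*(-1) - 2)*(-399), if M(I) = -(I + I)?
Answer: 1596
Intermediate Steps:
M(I) = -2*I
M(-4*(-1) - 2)*(-399) = -2*(-4*(-1) - 2)*(-399) = -2*(4 - 2)*(-399) = -2*2*(-399) = -4*(-399) = 1596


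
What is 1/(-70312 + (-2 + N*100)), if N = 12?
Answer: -1/69114 ≈ -1.4469e-5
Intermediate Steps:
1/(-70312 + (-2 + N*100)) = 1/(-70312 + (-2 + 12*100)) = 1/(-70312 + (-2 + 1200)) = 1/(-70312 + 1198) = 1/(-69114) = -1/69114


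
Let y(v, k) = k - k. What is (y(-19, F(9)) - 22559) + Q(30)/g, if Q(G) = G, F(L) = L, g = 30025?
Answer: -135466789/6005 ≈ -22559.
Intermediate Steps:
y(v, k) = 0
(y(-19, F(9)) - 22559) + Q(30)/g = (0 - 22559) + 30/30025 = -22559 + 30*(1/30025) = -22559 + 6/6005 = -135466789/6005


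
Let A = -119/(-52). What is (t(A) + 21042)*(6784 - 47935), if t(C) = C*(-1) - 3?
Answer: -45015449259/52 ≈ -8.6568e+8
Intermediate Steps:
A = 119/52 (A = -119*(-1/52) = 119/52 ≈ 2.2885)
t(C) = -3 - C (t(C) = -C - 3 = -3 - C)
(t(A) + 21042)*(6784 - 47935) = ((-3 - 1*119/52) + 21042)*(6784 - 47935) = ((-3 - 119/52) + 21042)*(-41151) = (-275/52 + 21042)*(-41151) = (1093909/52)*(-41151) = -45015449259/52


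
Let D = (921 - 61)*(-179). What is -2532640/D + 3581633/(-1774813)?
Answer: 197180290615/13660735661 ≈ 14.434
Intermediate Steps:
D = -153940 (D = 860*(-179) = -153940)
-2532640/D + 3581633/(-1774813) = -2532640/(-153940) + 3581633/(-1774813) = -2532640*(-1/153940) + 3581633*(-1/1774813) = 126632/7697 - 3581633/1774813 = 197180290615/13660735661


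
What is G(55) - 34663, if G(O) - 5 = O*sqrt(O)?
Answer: -34658 + 55*sqrt(55) ≈ -34250.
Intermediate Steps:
G(O) = 5 + O**(3/2) (G(O) = 5 + O*sqrt(O) = 5 + O**(3/2))
G(55) - 34663 = (5 + 55**(3/2)) - 34663 = (5 + 55*sqrt(55)) - 34663 = -34658 + 55*sqrt(55)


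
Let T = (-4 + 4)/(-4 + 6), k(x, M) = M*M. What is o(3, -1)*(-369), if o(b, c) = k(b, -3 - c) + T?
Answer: -1476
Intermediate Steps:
k(x, M) = M²
T = 0 (T = 0/2 = 0*(½) = 0)
o(b, c) = (-3 - c)² (o(b, c) = (-3 - c)² + 0 = (-3 - c)²)
o(3, -1)*(-369) = (3 - 1)²*(-369) = 2²*(-369) = 4*(-369) = -1476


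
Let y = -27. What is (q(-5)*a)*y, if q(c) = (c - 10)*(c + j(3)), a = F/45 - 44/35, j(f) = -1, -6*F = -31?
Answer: 19431/7 ≈ 2775.9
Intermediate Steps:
F = 31/6 (F = -1/6*(-31) = 31/6 ≈ 5.1667)
a = -2159/1890 (a = (31/6)/45 - 44/35 = (31/6)*(1/45) - 44*1/35 = 31/270 - 44/35 = -2159/1890 ≈ -1.1423)
q(c) = (-1 + c)*(-10 + c) (q(c) = (c - 10)*(c - 1) = (-10 + c)*(-1 + c) = (-1 + c)*(-10 + c))
(q(-5)*a)*y = ((10 + (-5)**2 - 11*(-5))*(-2159/1890))*(-27) = ((10 + 25 + 55)*(-2159/1890))*(-27) = (90*(-2159/1890))*(-27) = -2159/21*(-27) = 19431/7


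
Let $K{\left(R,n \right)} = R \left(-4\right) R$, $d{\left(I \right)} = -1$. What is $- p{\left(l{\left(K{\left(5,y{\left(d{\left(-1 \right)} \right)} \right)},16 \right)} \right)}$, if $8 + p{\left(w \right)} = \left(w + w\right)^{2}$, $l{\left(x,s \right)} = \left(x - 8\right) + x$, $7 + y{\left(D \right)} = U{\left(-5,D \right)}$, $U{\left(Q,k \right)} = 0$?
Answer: $-173048$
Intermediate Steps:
$y{\left(D \right)} = -7$ ($y{\left(D \right)} = -7 + 0 = -7$)
$K{\left(R,n \right)} = - 4 R^{2}$ ($K{\left(R,n \right)} = - 4 R R = - 4 R^{2}$)
$l{\left(x,s \right)} = -8 + 2 x$ ($l{\left(x,s \right)} = \left(-8 + x\right) + x = -8 + 2 x$)
$p{\left(w \right)} = -8 + 4 w^{2}$ ($p{\left(w \right)} = -8 + \left(w + w\right)^{2} = -8 + \left(2 w\right)^{2} = -8 + 4 w^{2}$)
$- p{\left(l{\left(K{\left(5,y{\left(d{\left(-1 \right)} \right)} \right)},16 \right)} \right)} = - (-8 + 4 \left(-8 + 2 \left(- 4 \cdot 5^{2}\right)\right)^{2}) = - (-8 + 4 \left(-8 + 2 \left(\left(-4\right) 25\right)\right)^{2}) = - (-8 + 4 \left(-8 + 2 \left(-100\right)\right)^{2}) = - (-8 + 4 \left(-8 - 200\right)^{2}) = - (-8 + 4 \left(-208\right)^{2}) = - (-8 + 4 \cdot 43264) = - (-8 + 173056) = \left(-1\right) 173048 = -173048$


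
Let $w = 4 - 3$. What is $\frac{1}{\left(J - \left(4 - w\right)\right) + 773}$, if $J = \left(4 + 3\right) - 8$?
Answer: $\frac{1}{769} \approx 0.0013004$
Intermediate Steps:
$w = 1$ ($w = 4 - 3 = 1$)
$J = -1$ ($J = 7 - 8 = -1$)
$\frac{1}{\left(J - \left(4 - w\right)\right) + 773} = \frac{1}{\left(-1 - \left(4 - 1\right)\right) + 773} = \frac{1}{\left(-1 - 3\right) + 773} = \frac{1}{-4 + 773} = \frac{1}{769}$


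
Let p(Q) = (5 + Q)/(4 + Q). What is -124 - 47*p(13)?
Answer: -2954/17 ≈ -173.76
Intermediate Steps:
p(Q) = (5 + Q)/(4 + Q)
-124 - 47*p(13) = -124 - 47*(5 + 13)/(4 + 13) = -124 - 47*18/17 = -124 - 846/17 = -2954/17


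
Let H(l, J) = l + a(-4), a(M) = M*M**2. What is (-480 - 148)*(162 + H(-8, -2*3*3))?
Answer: -56520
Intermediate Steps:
a(M) = M**3
H(l, J) = -64 + l (H(l, J) = l + (-4)**3 = l - 64 = -64 + l)
(-480 - 148)*(162 + H(-8, -2*3*3)) = (-480 - 148)*(162 + (-64 - 8)) = -628*(162 - 72) = -628*90 = -56520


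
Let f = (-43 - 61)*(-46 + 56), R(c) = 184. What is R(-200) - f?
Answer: 1224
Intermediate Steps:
f = -1040 (f = -104*10 = -1040)
R(-200) - f = 184 - 1*(-1040) = 184 + 1040 = 1224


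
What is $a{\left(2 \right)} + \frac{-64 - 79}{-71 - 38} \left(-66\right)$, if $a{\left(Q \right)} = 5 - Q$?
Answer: $- \frac{9111}{109} \approx -83.587$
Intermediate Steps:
$a{\left(2 \right)} + \frac{-64 - 79}{-71 - 38} \left(-66\right) = \left(5 - 2\right) + \frac{-64 - 79}{-71 - 38} \left(-66\right) = \left(5 - 2\right) + - \frac{143}{-109} \left(-66\right) = 3 + \left(-143\right) \left(- \frac{1}{109}\right) \left(-66\right) = 3 + \frac{143}{109} \left(-66\right) = 3 - \frac{9438}{109} = - \frac{9111}{109}$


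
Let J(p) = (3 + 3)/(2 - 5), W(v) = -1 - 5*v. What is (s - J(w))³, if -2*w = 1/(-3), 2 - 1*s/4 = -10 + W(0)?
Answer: 157464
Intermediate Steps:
s = 52 (s = 8 - 4*(-10 + (-1 - 5*0)) = 8 - 4*(-10 + (-1 + 0)) = 8 - 4*(-10 - 1) = 8 - 4*(-11) = 8 + 44 = 52)
w = ⅙ (w = -1/(2*(-3)) = -(-1)/(2*3) = -½*(-⅓) = ⅙ ≈ 0.16667)
J(p) = -2 (J(p) = 6/(-3) = 6*(-⅓) = -2)
(s - J(w))³ = (52 - 1*(-2))³ = (52 + 2)³ = 54³ = 157464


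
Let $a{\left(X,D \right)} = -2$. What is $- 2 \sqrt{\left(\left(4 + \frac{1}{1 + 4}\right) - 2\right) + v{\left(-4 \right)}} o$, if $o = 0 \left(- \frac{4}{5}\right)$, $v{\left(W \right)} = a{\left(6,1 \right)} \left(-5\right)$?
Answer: $0$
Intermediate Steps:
$v{\left(W \right)} = 10$ ($v{\left(W \right)} = \left(-2\right) \left(-5\right) = 10$)
$o = 0$ ($o = 0 \left(\left(-4\right) \frac{1}{5}\right) = 0 \left(- \frac{4}{5}\right) = 0$)
$- 2 \sqrt{\left(\left(4 + \frac{1}{1 + 4}\right) - 2\right) + v{\left(-4 \right)}} o = - 2 \sqrt{\left(\left(4 + \frac{1}{1 + 4}\right) - 2\right) + 10} \cdot 0 = - 2 \sqrt{\left(\left(4 + \frac{1}{5}\right) - 2\right) + 10} \cdot 0 = - 2 \sqrt{\left(\frac{21}{5} - 2\right) + 10} \cdot 0 = - 2 \sqrt{\frac{11}{5} + 10} \cdot 0 = - 2 \sqrt{\frac{61}{5}} \cdot 0 = - 2 \frac{\sqrt{305}}{5} \cdot 0 = - \frac{2 \sqrt{305}}{5} \cdot 0 = 0$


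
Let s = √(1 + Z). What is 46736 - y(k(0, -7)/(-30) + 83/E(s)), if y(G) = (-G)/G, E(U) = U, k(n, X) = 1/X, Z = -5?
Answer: 46737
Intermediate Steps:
s = 2*I (s = √(1 - 5) = √(-4) = 2*I ≈ 2.0*I)
y(G) = -1
46736 - y(k(0, -7)/(-30) + 83/E(s)) = 46736 - 1*(-1) = 46736 + 1 = 46737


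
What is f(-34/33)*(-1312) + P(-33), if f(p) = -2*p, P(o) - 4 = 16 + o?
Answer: -89645/33 ≈ -2716.5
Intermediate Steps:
P(o) = 20 + o (P(o) = 4 + (16 + o) = 20 + o)
f(-34/33)*(-1312) + P(-33) = -(-68)/33*(-1312) + (20 - 33) = -(-68)/33*(-1312) - 13 = -2*(-34/33)*(-1312) - 13 = (68/33)*(-1312) - 13 = -89216/33 - 13 = -89645/33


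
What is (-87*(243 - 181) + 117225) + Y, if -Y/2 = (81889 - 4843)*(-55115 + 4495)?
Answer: 7800248871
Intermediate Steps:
Y = 7800137040 (Y = -2*(81889 - 4843)*(-55115 + 4495) = -154092*(-50620) = -2*(-3900068520) = 7800137040)
(-87*(243 - 181) + 117225) + Y = (-87*(243 - 181) + 117225) + 7800137040 = (-87*62 + 117225) + 7800137040 = (-5394 + 117225) + 7800137040 = 111831 + 7800137040 = 7800248871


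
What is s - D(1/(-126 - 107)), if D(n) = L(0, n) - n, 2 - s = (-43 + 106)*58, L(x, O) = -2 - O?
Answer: -850452/233 ≈ -3650.0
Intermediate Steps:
s = -3652 (s = 2 - (-43 + 106)*58 = 2 - 63*58 = 2 - 1*3654 = 2 - 3654 = -3652)
D(n) = -2 - 2*n (D(n) = (-2 - n) - n = -2 - 2*n)
s - D(1/(-126 - 107)) = -3652 - (-2 - 2/(-126 - 107)) = -3652 - (-2 - 2/(-233)) = -3652 - (-2 - 2*(-1/233)) = -3652 - (-2 + 2/233) = -3652 - 1*(-464/233) = -3652 + 464/233 = -850452/233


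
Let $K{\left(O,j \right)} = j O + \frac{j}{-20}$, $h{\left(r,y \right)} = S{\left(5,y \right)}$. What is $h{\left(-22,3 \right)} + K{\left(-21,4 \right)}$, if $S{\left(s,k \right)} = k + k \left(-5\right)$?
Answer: $- \frac{481}{5} \approx -96.2$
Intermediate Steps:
$S{\left(s,k \right)} = - 4 k$ ($S{\left(s,k \right)} = k - 5 k = - 4 k$)
$h{\left(r,y \right)} = - 4 y$
$K{\left(O,j \right)} = - \frac{j}{20} + O j$ ($K{\left(O,j \right)} = O j + j \left(- \frac{1}{20}\right) = O j - \frac{j}{20} = - \frac{j}{20} + O j$)
$h{\left(-22,3 \right)} + K{\left(-21,4 \right)} = \left(-4\right) 3 + 4 \left(- \frac{1}{20} - 21\right) = -12 + 4 \left(- \frac{421}{20}\right) = -12 - \frac{421}{5} = - \frac{481}{5}$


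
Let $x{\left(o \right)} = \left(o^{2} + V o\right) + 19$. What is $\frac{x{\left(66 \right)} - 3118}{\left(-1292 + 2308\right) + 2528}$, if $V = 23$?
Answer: $\frac{2775}{3544} \approx 0.78301$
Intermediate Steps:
$x{\left(o \right)} = 19 + o^{2} + 23 o$ ($x{\left(o \right)} = \left(o^{2} + 23 o\right) + 19 = 19 + o^{2} + 23 o$)
$\frac{x{\left(66 \right)} - 3118}{\left(-1292 + 2308\right) + 2528} = \frac{\left(19 + 66^{2} + 23 \cdot 66\right) - 3118}{\left(-1292 + 2308\right) + 2528} = \frac{\left(19 + 4356 + 1518\right) - 3118}{1016 + 2528} = \frac{5893 - 3118}{3544} = 2775 \cdot \frac{1}{3544} = \frac{2775}{3544}$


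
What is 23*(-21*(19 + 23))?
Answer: -20286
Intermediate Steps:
23*(-21*(19 + 23)) = 23*(-21*42) = 23*(-882) = -20286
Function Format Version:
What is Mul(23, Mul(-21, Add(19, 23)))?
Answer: -20286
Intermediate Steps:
Mul(23, Mul(-21, Add(19, 23))) = Mul(23, Mul(-21, 42)) = Mul(23, -882) = -20286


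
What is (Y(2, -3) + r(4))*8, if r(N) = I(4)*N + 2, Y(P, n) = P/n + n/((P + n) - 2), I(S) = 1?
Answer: 152/3 ≈ 50.667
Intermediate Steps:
Y(P, n) = P/n + n/(-2 + P + n)
r(N) = 2 + N (r(N) = 1*N + 2 = N + 2 = 2 + N)
(Y(2, -3) + r(4))*8 = ((2**2 + (-3)**2 - 2*2 + 2*(-3))/((-3)*(-2 + 2 - 3)) + (2 + 4))*8 = (-1/3*(4 + 9 - 4 - 6)/(-3) + 6)*8 = (-1/3*(-1/3)*3 + 6)*8 = (1/3 + 6)*8 = (19/3)*8 = 152/3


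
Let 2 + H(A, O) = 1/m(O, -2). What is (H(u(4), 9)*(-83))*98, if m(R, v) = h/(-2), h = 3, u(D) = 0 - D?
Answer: 65072/3 ≈ 21691.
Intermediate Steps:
u(D) = -D
m(R, v) = -3/2 (m(R, v) = 3/(-2) = 3*(-½) = -3/2)
H(A, O) = -8/3 (H(A, O) = -2 + 1/(-3/2) = -2 - ⅔ = -8/3)
(H(u(4), 9)*(-83))*98 = -8/3*(-83)*98 = (664/3)*98 = 65072/3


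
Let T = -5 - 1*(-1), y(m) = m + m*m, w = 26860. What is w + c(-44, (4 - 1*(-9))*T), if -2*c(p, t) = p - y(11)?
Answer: 26948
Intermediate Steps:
y(m) = m + m²
T = -4 (T = -5 + 1 = -4)
c(p, t) = 66 - p/2 (c(p, t) = -(p - 11*(1 + 11))/2 = -(p - 11*12)/2 = -(p - 1*132)/2 = -(p - 132)/2 = -(-132 + p)/2 = 66 - p/2)
w + c(-44, (4 - 1*(-9))*T) = 26860 + (66 - ½*(-44)) = 26860 + (66 + 22) = 26860 + 88 = 26948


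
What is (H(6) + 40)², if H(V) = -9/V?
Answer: 5929/4 ≈ 1482.3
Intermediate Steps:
(H(6) + 40)² = (-9/6 + 40)² = (-9*⅙ + 40)² = (-3/2 + 40)² = (77/2)² = 5929/4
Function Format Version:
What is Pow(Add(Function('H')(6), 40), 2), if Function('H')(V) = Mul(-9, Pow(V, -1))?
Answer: Rational(5929, 4) ≈ 1482.3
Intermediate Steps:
Pow(Add(Function('H')(6), 40), 2) = Pow(Add(Mul(-9, Pow(6, -1)), 40), 2) = Pow(Add(Mul(-9, Rational(1, 6)), 40), 2) = Pow(Add(Rational(-3, 2), 40), 2) = Pow(Rational(77, 2), 2) = Rational(5929, 4)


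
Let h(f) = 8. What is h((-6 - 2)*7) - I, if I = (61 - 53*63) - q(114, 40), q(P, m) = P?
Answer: 3400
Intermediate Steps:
I = -3392 (I = (61 - 53*63) - 1*114 = (61 - 3339) - 114 = -3278 - 114 = -3392)
h((-6 - 2)*7) - I = 8 - 1*(-3392) = 8 + 3392 = 3400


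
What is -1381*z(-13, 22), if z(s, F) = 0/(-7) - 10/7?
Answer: 13810/7 ≈ 1972.9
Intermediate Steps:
z(s, F) = -10/7 (z(s, F) = 0*(-⅐) - 10*⅐ = 0 - 10/7 = -10/7)
-1381*z(-13, 22) = -1381*(-10/7) = 13810/7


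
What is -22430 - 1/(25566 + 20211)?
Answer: -1026778111/45777 ≈ -22430.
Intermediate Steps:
-22430 - 1/(25566 + 20211) = -22430 - 1/45777 = -1026778111/45777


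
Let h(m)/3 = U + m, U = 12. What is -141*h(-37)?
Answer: 10575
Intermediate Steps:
h(m) = 36 + 3*m (h(m) = 3*(12 + m) = 36 + 3*m)
-141*h(-37) = -141*(36 + 3*(-37)) = -141*(36 - 111) = -141*(-75) = 10575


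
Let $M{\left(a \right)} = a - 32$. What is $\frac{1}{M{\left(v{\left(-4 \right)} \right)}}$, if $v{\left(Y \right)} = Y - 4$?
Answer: $- \frac{1}{40} \approx -0.025$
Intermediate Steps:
$v{\left(Y \right)} = -4 + Y$
$M{\left(a \right)} = -32 + a$ ($M{\left(a \right)} = a - 32 = -32 + a$)
$\frac{1}{M{\left(v{\left(-4 \right)} \right)}} = \frac{1}{-32 - 8} = \frac{1}{-40} = - \frac{1}{40}$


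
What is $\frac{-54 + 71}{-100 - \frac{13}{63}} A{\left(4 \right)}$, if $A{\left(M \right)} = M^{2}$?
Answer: $- \frac{17136}{6313} \approx -2.7144$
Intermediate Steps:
$\frac{-54 + 71}{-100 - \frac{13}{63}} A{\left(4 \right)} = \frac{-54 + 71}{-100 - \frac{13}{63}} \cdot 4^{2} = \frac{17}{-100 - \frac{13}{63}} \cdot 16 = \frac{17}{- \frac{6313}{63}} \cdot 16 = 17 \left(- \frac{63}{6313}\right) 16 = \left(- \frac{1071}{6313}\right) 16 = - \frac{17136}{6313}$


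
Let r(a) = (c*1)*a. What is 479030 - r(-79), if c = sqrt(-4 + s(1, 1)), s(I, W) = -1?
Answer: 479030 + 79*I*sqrt(5) ≈ 4.7903e+5 + 176.65*I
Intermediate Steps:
c = I*sqrt(5) (c = sqrt(-4 - 1) = sqrt(-5) = I*sqrt(5) ≈ 2.2361*I)
r(a) = I*a*sqrt(5) (r(a) = ((I*sqrt(5))*1)*a = (I*sqrt(5))*a = I*a*sqrt(5))
479030 - r(-79) = 479030 - I*(-79)*sqrt(5) = 479030 - (-79)*I*sqrt(5) = 479030 + 79*I*sqrt(5)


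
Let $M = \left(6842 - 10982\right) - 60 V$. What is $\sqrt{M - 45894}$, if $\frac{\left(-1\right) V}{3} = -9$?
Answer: $i \sqrt{51654} \approx 227.28 i$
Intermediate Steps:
$V = 27$ ($V = \left(-3\right) \left(-9\right) = 27$)
$M = -5760$ ($M = \left(6842 - 10982\right) - 1620 = -4140 - 1620 = -5760$)
$\sqrt{M - 45894} = \sqrt{-5760 - 45894} = \sqrt{-51654} = i \sqrt{51654}$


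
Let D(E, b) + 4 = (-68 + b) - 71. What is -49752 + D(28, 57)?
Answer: -49838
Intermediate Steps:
D(E, b) = -143 + b (D(E, b) = -4 + ((-68 + b) - 71) = -4 + (-139 + b) = -143 + b)
-49752 + D(28, 57) = -49752 + (-143 + 57) = -49752 - 86 = -49838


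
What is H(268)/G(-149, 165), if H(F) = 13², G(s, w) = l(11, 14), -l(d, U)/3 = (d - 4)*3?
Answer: -169/63 ≈ -2.6825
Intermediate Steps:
l(d, U) = 36 - 9*d (l(d, U) = -3*(d - 4)*3 = -3*(-4 + d)*3 = -3*(-12 + 3*d) = 36 - 9*d)
G(s, w) = -63 (G(s, w) = 36 - 9*11 = 36 - 99 = -63)
H(F) = 169
H(268)/G(-149, 165) = 169/(-63) = 169*(-1/63) = -169/63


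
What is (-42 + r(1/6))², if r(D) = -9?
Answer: 2601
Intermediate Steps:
(-42 + r(1/6))² = (-42 - 9)² = (-51)² = 2601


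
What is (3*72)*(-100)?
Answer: -21600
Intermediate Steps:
(3*72)*(-100) = 216*(-100) = -21600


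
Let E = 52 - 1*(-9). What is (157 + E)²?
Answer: 47524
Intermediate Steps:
E = 61 (E = 52 + 9 = 61)
(157 + E)² = (157 + 61)² = 218² = 47524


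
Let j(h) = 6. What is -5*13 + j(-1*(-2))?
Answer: -59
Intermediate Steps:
-5*13 + j(-1*(-2)) = -5*13 + 6 = -65 + 6 = -59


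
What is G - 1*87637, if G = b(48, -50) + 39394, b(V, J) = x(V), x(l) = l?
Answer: -48195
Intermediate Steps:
b(V, J) = V
G = 39442 (G = 48 + 39394 = 39442)
G - 1*87637 = 39442 - 1*87637 = 39442 - 87637 = -48195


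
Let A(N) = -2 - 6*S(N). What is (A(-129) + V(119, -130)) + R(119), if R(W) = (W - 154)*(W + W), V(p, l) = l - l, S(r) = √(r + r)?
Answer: -8332 - 6*I*√258 ≈ -8332.0 - 96.374*I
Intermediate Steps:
S(r) = √2*√r (S(r) = √(2*r) = √2*√r)
V(p, l) = 0
R(W) = 2*W*(-154 + W) (R(W) = (-154 + W)*(2*W) = 2*W*(-154 + W))
A(N) = -2 - 6*√2*√N
(A(-129) + V(119, -130)) + R(119) = ((-2 - 6*√2*√(-129)) + 0) + 2*119*(-154 + 119) = ((-2 - 6*√2*I*√129) + 0) + 2*119*(-35) = ((-2 - 6*I*√258) + 0) - 8330 = (-2 - 6*I*√258) - 8330 = -8332 - 6*I*√258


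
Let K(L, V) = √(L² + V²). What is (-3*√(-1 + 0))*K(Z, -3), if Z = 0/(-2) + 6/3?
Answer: -3*I*√13 ≈ -10.817*I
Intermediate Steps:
Z = 2 (Z = 0*(-½) + 6*(⅓) = 0 + 2 = 2)
(-3*√(-1 + 0))*K(Z, -3) = (-3*√(-1 + 0))*√(2² + (-3)²) = (-3*I)*√(4 + 9) = (-3*I)*√13 = -3*I*√13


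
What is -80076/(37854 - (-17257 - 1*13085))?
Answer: -6673/5683 ≈ -1.1742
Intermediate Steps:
-80076/(37854 - (-17257 - 1*13085)) = -80076/(37854 - (-17257 - 13085)) = -80076/(37854 - 1*(-30342)) = -80076/(37854 + 30342) = -80076/68196 = -80076*1/68196 = -6673/5683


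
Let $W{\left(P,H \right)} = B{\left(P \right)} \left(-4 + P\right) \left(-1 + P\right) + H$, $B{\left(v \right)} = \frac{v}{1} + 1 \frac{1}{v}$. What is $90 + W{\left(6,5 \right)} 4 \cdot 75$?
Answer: $20090$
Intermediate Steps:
$B{\left(v \right)} = v + \frac{1}{v}$ ($B{\left(v \right)} = v 1 + \frac{1}{v} = v + \frac{1}{v}$)
$W{\left(P,H \right)} = H + \left(-1 + P\right) \left(-4 + P\right) \left(P + \frac{1}{P}\right)$ ($W{\left(P,H \right)} = \left(P + \frac{1}{P}\right) \left(-4 + P\right) \left(-1 + P\right) + H = \left(P + \frac{1}{P}\right) \left(-1 + P\right) \left(-4 + P\right) + H = \left(-1 + P\right) \left(-4 + P\right) \left(P + \frac{1}{P}\right) + H = H + \left(-1 + P\right) \left(-4 + P\right) \left(P + \frac{1}{P}\right)$)
$90 + W{\left(6,5 \right)} 4 \cdot 75 = 90 + \left(-5 + 5 + 6^{3} - 5 \cdot 6^{2} + \frac{4}{6} + 5 \cdot 6\right) 4 \cdot 75 = 90 + \left(-5 + 5 + 216 - 180 + 4 \cdot \frac{1}{6} + 30\right) 4 \cdot 75 = 90 + \left(-5 + 5 + 216 - 180 + \frac{2}{3} + 30\right) 4 \cdot 75 = 90 + \frac{200}{3} \cdot 4 \cdot 75 = 90 + \frac{800}{3} \cdot 75 = 90 + 20000 = 20090$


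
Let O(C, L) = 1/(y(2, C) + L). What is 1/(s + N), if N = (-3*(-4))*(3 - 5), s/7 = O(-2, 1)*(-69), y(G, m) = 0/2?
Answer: -1/507 ≈ -0.0019724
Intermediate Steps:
y(G, m) = 0 (y(G, m) = 0*(½) = 0)
O(C, L) = 1/L (O(C, L) = 1/(0 + L) = 1/L)
s = -483 (s = 7*(-69/1) = 7*(1*(-69)) = 7*(-69) = -483)
N = -24 (N = 12*(-2) = -24)
1/(s + N) = 1/(-483 - 24) = 1/(-507) = -1/507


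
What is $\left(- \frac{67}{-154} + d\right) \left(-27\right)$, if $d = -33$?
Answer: $\frac{135405}{154} \approx 879.25$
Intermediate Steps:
$\left(- \frac{67}{-154} + d\right) \left(-27\right) = \left(- \frac{67}{-154} - 33\right) \left(-27\right) = \left(\left(-67\right) \left(- \frac{1}{154}\right) - 33\right) \left(-27\right) = \left(\frac{67}{154} - 33\right) \left(-27\right) = \left(- \frac{5015}{154}\right) \left(-27\right) = \frac{135405}{154}$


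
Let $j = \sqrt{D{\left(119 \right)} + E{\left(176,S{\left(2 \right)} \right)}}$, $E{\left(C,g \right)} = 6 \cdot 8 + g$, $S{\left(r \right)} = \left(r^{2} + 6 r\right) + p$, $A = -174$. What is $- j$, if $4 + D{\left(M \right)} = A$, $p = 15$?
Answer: $- 3 i \sqrt{11} \approx - 9.9499 i$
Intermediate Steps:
$D{\left(M \right)} = -178$ ($D{\left(M \right)} = -4 - 174 = -178$)
$S{\left(r \right)} = 15 + r^{2} + 6 r$ ($S{\left(r \right)} = \left(r^{2} + 6 r\right) + 15 = 15 + r^{2} + 6 r$)
$E{\left(C,g \right)} = 48 + g$
$j = 3 i \sqrt{11}$ ($j = \sqrt{-178 + \left(48 + \left(15 + 2^{2} + 6 \cdot 2\right)\right)} = \sqrt{-178 + \left(48 + \left(15 + 4 + 12\right)\right)} = \sqrt{-178 + \left(48 + 31\right)} = \sqrt{-178 + 79} = \sqrt{-99} = 3 i \sqrt{11} \approx 9.9499 i$)
$- j = - 3 i \sqrt{11}$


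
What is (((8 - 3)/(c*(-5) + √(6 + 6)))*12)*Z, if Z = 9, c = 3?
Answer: -2700/71 - 360*√3/71 ≈ -46.810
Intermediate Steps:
(((8 - 3)/(c*(-5) + √(6 + 6)))*12)*Z = (((8 - 3)/(3*(-5) + √(6 + 6)))*12)*9 = ((5/(-15 + √12))*12)*9 = ((5/(-15 + 2*√3))*12)*9 = (60/(-15 + 2*√3))*9 = 540/(-15 + 2*√3)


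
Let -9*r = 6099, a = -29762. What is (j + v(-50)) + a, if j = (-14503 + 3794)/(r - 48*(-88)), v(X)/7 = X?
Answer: -320393695/10639 ≈ -30115.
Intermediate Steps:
v(X) = 7*X
r = -2033/3 (r = -⅑*6099 = -2033/3 ≈ -677.67)
j = -32127/10639 (j = (-14503 + 3794)/(-2033/3 - 48*(-88)) = -10709/(-2033/3 + 4224) = -10709/10639/3 = -10709*3/10639 = -32127/10639 ≈ -3.0197)
(j + v(-50)) + a = (-32127/10639 + 7*(-50)) - 29762 = (-32127/10639 - 350) - 29762 = -3755777/10639 - 29762 = -320393695/10639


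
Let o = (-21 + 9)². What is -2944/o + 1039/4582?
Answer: -833737/41238 ≈ -20.218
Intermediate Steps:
o = 144 (o = (-12)² = 144)
-2944/o + 1039/4582 = -2944/144 + 1039/4582 = -2944*1/144 + 1039*(1/4582) = -184/9 + 1039/4582 = -833737/41238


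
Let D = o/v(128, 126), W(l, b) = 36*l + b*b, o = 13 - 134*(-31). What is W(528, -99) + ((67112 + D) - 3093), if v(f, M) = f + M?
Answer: 23582479/254 ≈ 92844.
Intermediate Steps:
v(f, M) = M + f
o = 4167 (o = 13 + 4154 = 4167)
W(l, b) = b² + 36*l (W(l, b) = 36*l + b² = b² + 36*l)
D = 4167/254 (D = 4167/(126 + 128) = 4167/254 ≈ 16.406)
W(528, -99) + ((67112 + D) - 3093) = ((-99)² + 36*528) + ((67112 + 4167/254) - 3093) = (9801 + 19008) + (17050615/254 - 3093) = 28809 + 16264993/254 = 23582479/254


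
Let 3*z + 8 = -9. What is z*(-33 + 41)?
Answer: -136/3 ≈ -45.333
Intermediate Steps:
z = -17/3 (z = -8/3 + (1/3)*(-9) = -8/3 - 3 = -17/3 ≈ -5.6667)
z*(-33 + 41) = -17*(-33 + 41)/3 = -17/3*8 = -136/3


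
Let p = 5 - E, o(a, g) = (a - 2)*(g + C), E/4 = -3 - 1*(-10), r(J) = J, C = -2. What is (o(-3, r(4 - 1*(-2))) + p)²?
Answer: 1849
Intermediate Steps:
E = 28 (E = 4*(-3 - 1*(-10)) = 4*(-3 + 10) = 4*7 = 28)
o(a, g) = (-2 + a)*(-2 + g) (o(a, g) = (a - 2)*(g - 2) = (-2 + a)*(-2 + g))
p = -23 (p = 5 - 1*28 = 5 - 28 = -23)
(o(-3, r(4 - 1*(-2))) + p)² = ((4 - 2*(-3) - 2*(4 - 1*(-2)) - 3*(4 - 1*(-2))) - 23)² = ((4 + 6 - 2*(4 + 2) - 3*(4 + 2)) - 23)² = ((4 + 6 - 2*6 - 3*6) - 23)² = ((4 + 6 - 12 - 18) - 23)² = (-20 - 23)² = (-43)² = 1849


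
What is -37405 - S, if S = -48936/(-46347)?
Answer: -577886157/15449 ≈ -37406.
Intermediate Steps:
S = 16312/15449 (S = -48936*(-1/46347) = 16312/15449 ≈ 1.0559)
-37405 - S = -37405 - 1*16312/15449 = -37405 - 16312/15449 = -577886157/15449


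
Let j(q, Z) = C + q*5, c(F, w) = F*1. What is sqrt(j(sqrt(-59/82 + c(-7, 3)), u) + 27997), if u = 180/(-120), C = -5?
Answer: sqrt(188218208 + 410*I*sqrt(51906))/82 ≈ 167.31 + 0.041516*I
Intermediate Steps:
c(F, w) = F
u = -3/2 (u = 180*(-1/120) = -3/2 ≈ -1.5000)
j(q, Z) = -5 + 5*q (j(q, Z) = -5 + q*5 = -5 + 5*q)
sqrt(j(sqrt(-59/82 + c(-7, 3)), u) + 27997) = sqrt((-5 + 5*sqrt(-59/82 - 7)) + 27997) = sqrt((-5 + 5*sqrt(-633/82)) + 27997) = sqrt((-5 + 5*(I*sqrt(51906)/82)) + 27997) = sqrt((-5 + 5*I*sqrt(51906)/82) + 27997) = sqrt(27992 + 5*I*sqrt(51906)/82)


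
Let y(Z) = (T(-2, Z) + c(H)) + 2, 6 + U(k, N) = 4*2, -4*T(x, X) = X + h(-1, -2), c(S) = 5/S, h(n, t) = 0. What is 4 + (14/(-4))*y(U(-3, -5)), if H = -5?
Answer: 9/4 ≈ 2.2500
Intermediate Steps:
T(x, X) = -X/4 (T(x, X) = -(X + 0)/4 = -X/4)
U(k, N) = 2 (U(k, N) = -6 + 4*2 = -6 + 8 = 2)
y(Z) = 1 - Z/4 (y(Z) = (-Z/4 + 5/(-5)) + 2 = (-Z/4 + 5*(-⅕)) + 2 = (-Z/4 - 1) + 2 = (-1 - Z/4) + 2 = 1 - Z/4)
4 + (14/(-4))*y(U(-3, -5)) = 4 + (14/(-4))*(1 - ¼*2) = 4 + (14*(-¼))*(1 - ½) = 4 - 7/2*½ = 4 - 7/4 = 9/4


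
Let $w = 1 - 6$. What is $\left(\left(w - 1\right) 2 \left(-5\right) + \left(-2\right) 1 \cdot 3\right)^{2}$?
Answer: $2916$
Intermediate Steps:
$w = -5$ ($w = 1 - 6 = -5$)
$\left(\left(w - 1\right) 2 \left(-5\right) + \left(-2\right) 1 \cdot 3\right)^{2} = \left(\left(-5 - 1\right) 2 \left(-5\right) + \left(-2\right) 1 \cdot 3\right)^{2} = \left(\left(-6\right) 2 \left(-5\right) - 6\right)^{2} = \left(\left(-12\right) \left(-5\right) - 6\right)^{2} = \left(60 - 6\right)^{2} = 54^{2} = 2916$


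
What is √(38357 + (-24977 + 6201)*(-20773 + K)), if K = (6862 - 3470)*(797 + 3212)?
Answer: 3*I*√28326209947 ≈ 5.0491e+5*I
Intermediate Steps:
K = 13598528 (K = 3392*4009 = 13598528)
√(38357 + (-24977 + 6201)*(-20773 + K)) = √(38357 + (-24977 + 6201)*(-20773 + 13598528)) = √(38357 - 18776*13577755) = √(38357 - 254935927880) = √(-254935889523) = 3*I*√28326209947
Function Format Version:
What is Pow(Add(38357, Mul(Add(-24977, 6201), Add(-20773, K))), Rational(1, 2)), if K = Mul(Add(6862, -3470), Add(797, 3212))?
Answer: Mul(3, I, Pow(28326209947, Rational(1, 2))) ≈ Mul(5.0491e+5, I)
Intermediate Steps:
K = 13598528 (K = Mul(3392, 4009) = 13598528)
Pow(Add(38357, Mul(Add(-24977, 6201), Add(-20773, K))), Rational(1, 2)) = Pow(Add(38357, Mul(Add(-24977, 6201), Add(-20773, 13598528))), Rational(1, 2)) = Pow(Add(38357, Mul(-18776, 13577755)), Rational(1, 2)) = Pow(Add(38357, -254935927880), Rational(1, 2)) = Pow(-254935889523, Rational(1, 2)) = Mul(3, I, Pow(28326209947, Rational(1, 2)))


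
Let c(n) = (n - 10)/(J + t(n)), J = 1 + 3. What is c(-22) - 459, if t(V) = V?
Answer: -4115/9 ≈ -457.22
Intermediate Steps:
J = 4
c(n) = (-10 + n)/(4 + n) (c(n) = (n - 10)/(4 + n) = (-10 + n)/(4 + n))
c(-22) - 459 = (-10 - 22)/(4 - 22) - 459 = -32/(-18) - 459 = -1/18*(-32) - 459 = 16/9 - 459 = -4115/9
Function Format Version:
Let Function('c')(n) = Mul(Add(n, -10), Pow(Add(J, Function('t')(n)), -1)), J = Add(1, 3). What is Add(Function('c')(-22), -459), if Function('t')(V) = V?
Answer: Rational(-4115, 9) ≈ -457.22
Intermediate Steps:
J = 4
Function('c')(n) = Mul(Pow(Add(4, n), -1), Add(-10, n)) (Function('c')(n) = Mul(Add(n, -10), Pow(Add(4, n), -1)) = Mul(Add(-10, n), Pow(Add(4, n), -1)) = Mul(Pow(Add(4, n), -1), Add(-10, n)))
Add(Function('c')(-22), -459) = Add(Mul(Pow(Add(4, -22), -1), Add(-10, -22)), -459) = Add(Mul(Pow(-18, -1), -32), -459) = Add(Mul(Rational(-1, 18), -32), -459) = Add(Rational(16, 9), -459) = Rational(-4115, 9)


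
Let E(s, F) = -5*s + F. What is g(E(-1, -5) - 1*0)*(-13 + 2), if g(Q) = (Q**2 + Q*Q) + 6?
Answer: -66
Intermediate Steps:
E(s, F) = F - 5*s
g(Q) = 6 + 2*Q**2 (g(Q) = (Q**2 + Q**2) + 6 = 2*Q**2 + 6 = 6 + 2*Q**2)
g(E(-1, -5) - 1*0)*(-13 + 2) = (6 + 2*((-5 - 5*(-1)) - 1*0)**2)*(-13 + 2) = (6 + 2*((-5 + 5) + 0)**2)*(-11) = (6 + 2*(0 + 0)**2)*(-11) = (6 + 2*0**2)*(-11) = (6 + 2*0)*(-11) = (6 + 0)*(-11) = 6*(-11) = -66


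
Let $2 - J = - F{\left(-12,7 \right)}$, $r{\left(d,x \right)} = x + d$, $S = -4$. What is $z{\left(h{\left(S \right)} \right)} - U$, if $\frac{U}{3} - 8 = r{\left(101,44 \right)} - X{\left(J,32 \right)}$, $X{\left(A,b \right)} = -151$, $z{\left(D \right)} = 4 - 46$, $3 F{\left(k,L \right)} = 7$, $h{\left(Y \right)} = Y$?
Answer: $-954$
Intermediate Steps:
$F{\left(k,L \right)} = \frac{7}{3}$ ($F{\left(k,L \right)} = \frac{1}{3} \cdot 7 = \frac{7}{3}$)
$r{\left(d,x \right)} = d + x$
$z{\left(D \right)} = -42$
$J = \frac{13}{3}$ ($J = 2 - \left(-1\right) \frac{7}{3} = 2 - - \frac{7}{3} = 2 + \frac{7}{3} = \frac{13}{3} \approx 4.3333$)
$U = 912$ ($U = 24 + 3 \left(\left(101 + 44\right) - -151\right) = 24 + 3 \left(145 + 151\right) = 24 + 3 \cdot 296 = 24 + 888 = 912$)
$z{\left(h{\left(S \right)} \right)} - U = -42 - 912 = -954$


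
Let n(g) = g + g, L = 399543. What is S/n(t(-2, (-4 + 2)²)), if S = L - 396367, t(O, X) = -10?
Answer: -794/5 ≈ -158.80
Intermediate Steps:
n(g) = 2*g
S = 3176 (S = 399543 - 396367 = 3176)
S/n(t(-2, (-4 + 2)²)) = 3176/((2*(-10))) = 3176/(-20) = 3176*(-1/20) = -794/5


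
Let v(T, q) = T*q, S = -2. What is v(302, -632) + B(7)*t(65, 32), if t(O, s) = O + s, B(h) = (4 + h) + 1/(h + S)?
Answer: -948888/5 ≈ -1.8978e+5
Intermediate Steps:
B(h) = 4 + h + 1/(-2 + h) (B(h) = (4 + h) + 1/(h - 2) = (4 + h) + 1/(-2 + h) = 4 + h + 1/(-2 + h))
v(302, -632) + B(7)*t(65, 32) = 302*(-632) + ((-7 + 7² + 2*7)/(-2 + 7))*(65 + 32) = -190864 + ((-7 + 49 + 14)/5)*97 = -190864 + ((⅕)*56)*97 = -190864 + (56/5)*97 = -190864 + 5432/5 = -948888/5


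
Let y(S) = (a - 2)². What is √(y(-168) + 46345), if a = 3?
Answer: √46346 ≈ 215.28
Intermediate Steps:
y(S) = 1 (y(S) = (3 - 2)² = 1² = 1)
√(y(-168) + 46345) = √(1 + 46345) = √46346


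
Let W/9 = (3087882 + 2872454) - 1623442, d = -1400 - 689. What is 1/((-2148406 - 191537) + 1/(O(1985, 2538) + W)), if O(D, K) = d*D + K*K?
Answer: -41326825/96702414870974 ≈ -4.2736e-7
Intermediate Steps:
d = -2089
W = 39032046 (W = 9*((3087882 + 2872454) - 1623442) = 9*(5960336 - 1623442) = 9*4336894 = 39032046)
O(D, K) = K² - 2089*D (O(D, K) = -2089*D + K*K = -2089*D + K² = K² - 2089*D)
1/((-2148406 - 191537) + 1/(O(1985, 2538) + W)) = 1/((-2148406 - 191537) + 1/((2538² - 2089*1985) + 39032046)) = 1/(-2339943 + 1/((6441444 - 4146665) + 39032046)) = 1/(-2339943 + 1/(2294779 + 39032046)) = 1/(-2339943 + 1/41326825) = 1/(-96702414870974/41326825) = -41326825/96702414870974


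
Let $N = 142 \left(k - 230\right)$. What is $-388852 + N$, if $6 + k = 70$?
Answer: $-412424$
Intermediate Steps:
$k = 64$ ($k = -6 + 70 = 64$)
$N = -23572$ ($N = 142 \left(64 - 230\right) = 142 \left(-166\right) = -23572$)
$-388852 + N = -388852 - 23572 = -412424$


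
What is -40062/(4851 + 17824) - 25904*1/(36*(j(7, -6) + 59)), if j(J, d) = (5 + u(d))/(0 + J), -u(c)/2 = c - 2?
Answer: -84598948/6326325 ≈ -13.373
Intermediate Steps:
u(c) = 4 - 2*c (u(c) = -2*(c - 2) = -2*(-2 + c) = 4 - 2*c)
j(J, d) = (9 - 2*d)/J (j(J, d) = (5 + (4 - 2*d))/(0 + J) = (9 - 2*d)/J)
-40062/(4851 + 17824) - 25904*1/(36*(j(7, -6) + 59)) = -40062/(4851 + 17824) - 25904*1/(36*((9 - 2*(-6))/7 + 59)) = -40062/22675 - 25904*1/(36*((9 + 12)/7 + 59)) = -40062*1/22675 - 25904*1/(36*((⅐)*21 + 59)) = -40062/22675 - 25904*1/(36*(3 + 59)) = -40062/22675 - 25904/(62*36) = -40062/22675 - 25904/2232 = -40062/22675 - 25904*1/2232 = -40062/22675 - 3238/279 = -84598948/6326325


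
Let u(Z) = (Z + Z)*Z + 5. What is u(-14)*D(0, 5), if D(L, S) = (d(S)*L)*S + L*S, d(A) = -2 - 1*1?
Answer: 0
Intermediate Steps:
d(A) = -3 (d(A) = -2 - 1 = -3)
D(L, S) = -2*L*S (D(L, S) = (-3*L)*S + L*S = -3*L*S + L*S = -2*L*S)
u(Z) = 5 + 2*Z² (u(Z) = (2*Z)*Z + 5 = 2*Z² + 5 = 5 + 2*Z²)
u(-14)*D(0, 5) = (5 + 2*(-14)²)*(-2*0*5) = (5 + 2*196)*0 = (5 + 392)*0 = 397*0 = 0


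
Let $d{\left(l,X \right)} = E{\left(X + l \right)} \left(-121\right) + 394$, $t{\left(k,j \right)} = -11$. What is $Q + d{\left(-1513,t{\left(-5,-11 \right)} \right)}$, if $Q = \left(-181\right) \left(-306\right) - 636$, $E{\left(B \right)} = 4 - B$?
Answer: $-129744$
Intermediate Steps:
$Q = 54750$ ($Q = 55386 - 636 = 54750$)
$d{\left(l,X \right)} = -90 + 121 X + 121 l$ ($d{\left(l,X \right)} = \left(4 - \left(X + l\right)\right) \left(-121\right) + 394 = \left(4 - X - l\right) \left(-121\right) + 394 = \left(-484 + 121 X + 121 l\right) + 394 = -90 + 121 X + 121 l$)
$Q + d{\left(-1513,t{\left(-5,-11 \right)} \right)} = 54750 + \left(-90 + 121 \left(-11\right) + 121 \left(-1513\right)\right) = 54750 - 184494 = -129744$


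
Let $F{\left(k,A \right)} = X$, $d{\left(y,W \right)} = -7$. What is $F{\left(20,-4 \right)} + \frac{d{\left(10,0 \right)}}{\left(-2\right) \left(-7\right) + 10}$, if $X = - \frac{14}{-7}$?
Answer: $\frac{41}{24} \approx 1.7083$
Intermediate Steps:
$X = 2$ ($X = \left(-14\right) \left(- \frac{1}{7}\right) = 2$)
$F{\left(k,A \right)} = 2$
$F{\left(20,-4 \right)} + \frac{d{\left(10,0 \right)}}{\left(-2\right) \left(-7\right) + 10} = 2 - \frac{7}{\left(-2\right) \left(-7\right) + 10} = 2 - \frac{7}{14 + 10} = 2 - \frac{7}{24} = \frac{41}{24}$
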